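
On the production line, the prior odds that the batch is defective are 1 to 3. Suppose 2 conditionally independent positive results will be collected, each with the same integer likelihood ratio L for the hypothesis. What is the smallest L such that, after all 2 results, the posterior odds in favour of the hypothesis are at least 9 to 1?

6

Prior odds = 1/3.
Target odds = 9.
Need L² ≥ 9 ÷ (1/3) = 27.
5² = 25 < 27 ≤ 36 = 6², so L = 6.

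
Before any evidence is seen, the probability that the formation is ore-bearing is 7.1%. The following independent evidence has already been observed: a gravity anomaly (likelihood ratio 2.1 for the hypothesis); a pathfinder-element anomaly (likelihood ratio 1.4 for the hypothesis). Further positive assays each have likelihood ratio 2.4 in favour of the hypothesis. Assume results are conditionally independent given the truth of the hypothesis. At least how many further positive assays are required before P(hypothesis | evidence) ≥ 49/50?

Prior odds = 0.071/0.929 = 71/929.
Combined Bayes factor of the evidence already in hand = 2.1 × 1.4 = 2.94.
Odds after that evidence = (71/929) × 2.94 = 10437/46450.
Target odds = 0.98/0.02 = 49.
Need 2.4ⁿ ≥ 49 ÷ (10437/46450) = 46450/213.
2.4⁶ = 2985984/15625 falls short of 46450/213 but 2.4⁷ = 35831808/78125 reaches it, so n = 7.

7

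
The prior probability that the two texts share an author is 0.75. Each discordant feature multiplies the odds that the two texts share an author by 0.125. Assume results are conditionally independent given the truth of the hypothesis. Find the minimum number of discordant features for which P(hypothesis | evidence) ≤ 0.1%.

Prior odds: 0.75 ÷ 0.25 = 3.
Likelihood ratio per discordant feature = 0.125.
Target posterior odds = 0.001/0.999 = 1/999.
Need 3 × 0.125ⁿ ≤ 1/999, i.e. 0.125ⁿ ≤ 1/2997.
0.125³ = 0.001953125 is still above 1/2997 but 0.125⁴ = 1/4096 is at or below it, so n = 4.

4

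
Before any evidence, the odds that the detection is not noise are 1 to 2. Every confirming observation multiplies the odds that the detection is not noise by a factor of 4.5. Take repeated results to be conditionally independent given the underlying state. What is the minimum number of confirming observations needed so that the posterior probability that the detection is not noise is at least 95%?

3

Prior odds = 0.5.
Likelihood ratio per confirming observation = 4.5.
Target posterior odds = 0.95/0.05 = 19.
Require 4.5ⁿ ≥ 19 ÷ 0.5 = 38.
4.5² = 20.25 falls short of 38 but 4.5³ = 91.125 reaches it, so n = 3.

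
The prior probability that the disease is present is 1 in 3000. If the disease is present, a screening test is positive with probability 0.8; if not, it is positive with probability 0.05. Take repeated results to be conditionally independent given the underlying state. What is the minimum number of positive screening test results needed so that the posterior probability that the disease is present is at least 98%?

5

Prior odds: (1/3000) ÷ (2999/3000) = 1/2999.
Likelihood ratio of a positive = 0.8/0.05 = 16.
Target posterior odds = 0.98/0.02 = 49.
Require 16ⁿ ≥ 49 ÷ (1/2999) = 146951.
16⁴ = 65536 falls short of 146951 but 16⁵ = 1048576 reaches it, so n = 5.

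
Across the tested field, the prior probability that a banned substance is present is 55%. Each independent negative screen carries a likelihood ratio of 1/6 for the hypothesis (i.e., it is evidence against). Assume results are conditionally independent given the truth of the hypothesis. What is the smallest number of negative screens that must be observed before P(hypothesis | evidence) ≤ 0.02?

Prior odds: 0.55 ÷ 0.45 = 11/9.
Likelihood ratio per negative screen = 1/6.
Target odds: 0.02 ÷ 0.98 = 1/49.
Require (1/6)ⁿ ≤ 1/49 ÷ (11/9) = 9/539.
(1/6)² = 1/36 is still above 9/539 but (1/6)³ = 1/216 is at or below it, so n = 3.

3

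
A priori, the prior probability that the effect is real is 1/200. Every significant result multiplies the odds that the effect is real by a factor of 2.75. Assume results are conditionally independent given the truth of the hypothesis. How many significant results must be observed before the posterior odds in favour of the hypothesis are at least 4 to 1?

7

Prior odds = 0.005/0.995 = 1/199.
Likelihood ratio per significant result = 2.75.
Target odds = 4.
Require 2.75ⁿ ≥ 4 ÷ (1/199) = 796.
2.75⁶ = 1771561/4096 falls short of 796 but 2.75⁷ = 19487171/16384 reaches it, so n = 7.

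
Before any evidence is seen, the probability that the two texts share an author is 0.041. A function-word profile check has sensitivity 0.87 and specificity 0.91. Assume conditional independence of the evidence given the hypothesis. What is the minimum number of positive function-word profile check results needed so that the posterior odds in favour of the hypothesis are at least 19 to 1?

3

Prior odds: 0.041 ÷ 0.959 = 41/959.
False-positive rate = 1 − 0.91 = 0.09; likelihood ratio of a positive = 0.87/0.09 = 29/3.
Target odds = 19.
Need (41/959) × (29/3)ⁿ ≥ 19, i.e. (29/3)ⁿ ≥ 18221/41.
(29/3)² = 841/9 falls short of 18221/41 but (29/3)³ = 24389/27 reaches it, so n = 3.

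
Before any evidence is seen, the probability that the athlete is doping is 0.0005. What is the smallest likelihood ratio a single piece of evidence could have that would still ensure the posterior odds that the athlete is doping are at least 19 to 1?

37981

Prior odds = 0.0005/0.9995 = 1/1999.
Target odds = 19.
Required Bayes factor = 19 ÷ (1/1999) = 37981.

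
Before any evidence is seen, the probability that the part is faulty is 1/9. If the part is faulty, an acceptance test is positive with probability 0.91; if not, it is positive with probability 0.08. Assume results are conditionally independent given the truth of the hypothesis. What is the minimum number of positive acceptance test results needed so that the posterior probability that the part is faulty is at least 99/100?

3

Prior odds: (1/9) ÷ (8/9) = 0.125.
Likelihood ratio of a positive = 0.91/0.08 = 11.375.
Target posterior odds = 0.99/0.01 = 99.
Need 0.125 × 11.375ⁿ ≥ 99, i.e. 11.375ⁿ ≥ 792.
11.375² = 129.390625 falls short of 792 but 11.375³ = 753571/512 reaches it, so n = 3.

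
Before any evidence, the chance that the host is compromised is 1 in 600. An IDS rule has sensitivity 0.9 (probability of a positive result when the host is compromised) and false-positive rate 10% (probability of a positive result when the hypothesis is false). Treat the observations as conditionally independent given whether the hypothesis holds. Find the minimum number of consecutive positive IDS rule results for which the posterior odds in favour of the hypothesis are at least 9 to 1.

4

Prior odds = (1/600)/(599/600) = 1/599.
Likelihood ratio of a positive result = 0.9/0.1 = 9.
Target odds = 9.
Require 9ⁿ ≥ 9 ÷ (1/599) = 5391.
9³ = 729 falls short of 5391 but 9⁴ = 6561 reaches it, so n = 4.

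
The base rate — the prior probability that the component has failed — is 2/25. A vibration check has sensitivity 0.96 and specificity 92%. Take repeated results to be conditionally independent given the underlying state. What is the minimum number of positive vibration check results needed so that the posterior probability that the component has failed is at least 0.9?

Prior odds = 0.08/0.92 = 2/23.
False-positive rate = 1 − 0.92 = 0.08; likelihood ratio of a positive = 0.96/0.08 = 12.
Target odds: 0.9 ÷ 0.1 = 9.
Require 12ⁿ ≥ 9 ÷ (2/23) = 103.5.
12¹ = 12 falls short of 103.5 but 12² = 144 reaches it, so n = 2.

2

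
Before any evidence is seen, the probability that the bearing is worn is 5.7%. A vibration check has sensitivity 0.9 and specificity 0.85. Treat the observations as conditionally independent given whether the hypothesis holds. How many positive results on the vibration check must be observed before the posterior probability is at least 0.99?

Prior odds = 0.057/0.943 = 57/943.
False-positive rate = 1 − 0.85 = 0.15; likelihood ratio of a positive = 0.9/0.15 = 6.
Target odds: 0.99 ÷ 0.01 = 99.
Require 6ⁿ ≥ 99 ÷ (57/943) = 31119/19.
6⁴ = 1296 falls short of 31119/19 but 6⁵ = 7776 reaches it, so n = 5.

5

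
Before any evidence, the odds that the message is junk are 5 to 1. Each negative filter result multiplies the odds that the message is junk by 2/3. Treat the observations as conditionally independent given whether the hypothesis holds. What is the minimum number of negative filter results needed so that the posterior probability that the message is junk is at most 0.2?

8

Prior odds = 5.
Likelihood ratio per negative filter result = 2/3.
Target posterior odds = 0.2/0.8 = 0.25.
Need 5 × (2/3)ⁿ ≤ 0.25, i.e. (2/3)ⁿ ≤ 0.05.
(2/3)⁷ = 128/2187 is still above 0.05 but (2/3)⁸ = 256/6561 is at or below it, so n = 8.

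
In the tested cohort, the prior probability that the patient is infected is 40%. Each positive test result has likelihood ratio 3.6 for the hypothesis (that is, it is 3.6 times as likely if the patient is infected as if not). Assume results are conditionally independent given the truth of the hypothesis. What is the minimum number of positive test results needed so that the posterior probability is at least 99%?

4

Prior odds: 0.4 ÷ 0.6 = 2/3.
Likelihood ratio per positive test result = 3.6.
Target odds: 0.99 ÷ 0.01 = 99.
Require 3.6ⁿ ≥ 99 ÷ (2/3) = 148.5.
3.6³ = 46.656 falls short of 148.5 but 3.6⁴ = 167.9616 reaches it, so n = 4.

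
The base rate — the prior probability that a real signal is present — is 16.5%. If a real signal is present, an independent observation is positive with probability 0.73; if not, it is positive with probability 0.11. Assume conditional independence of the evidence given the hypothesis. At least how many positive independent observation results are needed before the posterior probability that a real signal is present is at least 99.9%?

Prior odds: 0.165 ÷ 0.835 = 33/167.
Likelihood ratio of a positive = 0.73/0.11 = 73/11.
Target posterior odds = 0.999/0.001 = 999.
Need (33/167) × (73/11)ⁿ ≥ 999, i.e. (73/11)ⁿ ≥ 55611/11.
(73/11)⁴ = 28398241/14641 falls short of 55611/11 but (73/11)⁵ ≈12872.1 reaches it, so n = 5.

5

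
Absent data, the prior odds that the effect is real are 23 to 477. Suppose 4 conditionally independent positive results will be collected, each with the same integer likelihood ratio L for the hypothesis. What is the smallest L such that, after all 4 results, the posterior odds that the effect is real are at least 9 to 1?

4

Prior odds = 23/477.
Target odds = 9.
Need L⁴ ≥ 9 ÷ (23/477) = 4293/23.
3⁴ = 81 < 4293/23 ≤ 256 = 4⁴, so L = 4.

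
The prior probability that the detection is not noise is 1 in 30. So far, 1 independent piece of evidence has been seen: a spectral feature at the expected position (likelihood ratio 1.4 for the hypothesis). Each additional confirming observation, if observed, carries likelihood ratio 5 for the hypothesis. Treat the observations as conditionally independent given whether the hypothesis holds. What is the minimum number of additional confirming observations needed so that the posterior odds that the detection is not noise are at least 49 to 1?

Prior odds = (1/30)/(29/30) = 1/29.
Bayes factor of the evidence already in hand = 1.4.
Odds after that evidence = (1/29) × 1.4 = 7/145.
Target odds = 49.
Need 5ⁿ ≥ 49 ÷ (7/145) = 1015.
5⁴ = 625 falls short of 1015 but 5⁵ = 3125 reaches it, so n = 5.

5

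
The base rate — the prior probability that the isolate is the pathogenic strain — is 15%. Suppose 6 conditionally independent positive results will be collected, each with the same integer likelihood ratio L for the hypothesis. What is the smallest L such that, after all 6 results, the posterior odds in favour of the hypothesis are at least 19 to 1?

Prior odds = 0.15/0.85 = 3/17.
Target odds = 19.
Need L⁶ ≥ 19 ÷ (3/17) = 323/3.
2⁶ = 64 < 323/3 ≤ 729 = 3⁶, so L = 3.

3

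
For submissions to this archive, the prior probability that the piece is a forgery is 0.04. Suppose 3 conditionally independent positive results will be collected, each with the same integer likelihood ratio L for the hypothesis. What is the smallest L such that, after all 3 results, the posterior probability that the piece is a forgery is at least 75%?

5

Prior odds = 0.04/0.96 = 1/24.
Target odds = 0.75/0.25 = 3.
Need L³ ≥ 3 ÷ (1/24) = 72.
4³ = 64 < 72 ≤ 125 = 5³, so L = 5.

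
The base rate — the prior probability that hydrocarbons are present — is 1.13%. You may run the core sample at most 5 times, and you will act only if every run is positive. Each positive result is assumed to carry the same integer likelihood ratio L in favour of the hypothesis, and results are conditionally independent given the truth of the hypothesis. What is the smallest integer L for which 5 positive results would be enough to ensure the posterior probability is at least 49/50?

Prior odds = 0.0113/0.9887 = 113/9887.
Target odds = 0.98/0.02 = 49.
Need L⁵ ≥ 49 ÷ (113/9887) = 484463/113.
5⁵ = 3125 < 484463/113 ≤ 7776 = 6⁵, so L = 6.

6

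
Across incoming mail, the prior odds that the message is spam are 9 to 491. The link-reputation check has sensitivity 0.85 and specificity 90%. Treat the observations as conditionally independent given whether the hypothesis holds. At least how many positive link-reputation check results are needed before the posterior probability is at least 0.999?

6

Prior odds = 9/491.
False-positive rate = 1 − 0.9 = 0.1; likelihood ratio of a positive = 0.85/0.1 = 8.5.
Target posterior odds = 0.999/0.001 = 999.
Require 8.5ⁿ ≥ 999 ÷ (9/491) = 54501.
8.5⁵ = 44370.53125 falls short of 54501 but 8.5⁶ = 24137569/64 reaches it, so n = 6.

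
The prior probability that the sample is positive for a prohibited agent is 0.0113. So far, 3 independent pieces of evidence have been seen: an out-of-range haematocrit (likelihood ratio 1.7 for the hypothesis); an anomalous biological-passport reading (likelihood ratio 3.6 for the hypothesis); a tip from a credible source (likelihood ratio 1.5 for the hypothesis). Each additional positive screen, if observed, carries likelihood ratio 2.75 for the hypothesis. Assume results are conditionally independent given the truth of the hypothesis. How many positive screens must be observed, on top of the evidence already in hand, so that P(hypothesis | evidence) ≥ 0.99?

7

Prior odds = 0.0113/0.9887 = 113/9887.
Combined Bayes factor of the evidence already in hand = 1.7 × 3.6 × 1.5 = 9.18.
Odds after that evidence = (113/9887) × 9.18 = 51867/494350.
Target odds = 0.99/0.01 = 99.
Need 2.75ⁿ ≥ 99 ÷ (51867/494350) = 5437850/5763.
2.75⁶ = 1771561/4096 falls short of 5437850/5763 but 2.75⁷ = 19487171/16384 reaches it, so n = 7.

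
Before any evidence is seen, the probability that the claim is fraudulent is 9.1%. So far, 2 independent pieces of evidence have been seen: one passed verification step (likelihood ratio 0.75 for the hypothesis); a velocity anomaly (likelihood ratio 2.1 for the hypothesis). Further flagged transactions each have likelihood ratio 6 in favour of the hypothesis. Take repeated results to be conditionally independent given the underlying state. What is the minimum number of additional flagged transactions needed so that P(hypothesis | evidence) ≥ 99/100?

4

Prior odds = 0.091/0.909 = 91/909.
Combined Bayes factor of the evidence already in hand = 0.75 × 2.1 = 1.575.
Odds after that evidence = (91/909) × 1.575 = 637/4040.
Target odds = 0.99/0.01 = 99.
Need 6ⁿ ≥ 99 ÷ (637/4040) = 399960/637.
6³ = 216 falls short of 399960/637 but 6⁴ = 1296 reaches it, so n = 4.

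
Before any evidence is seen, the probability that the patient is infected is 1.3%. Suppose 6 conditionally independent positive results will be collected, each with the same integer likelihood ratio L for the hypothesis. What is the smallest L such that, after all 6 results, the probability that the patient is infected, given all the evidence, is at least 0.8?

Prior odds = 0.013/0.987 = 13/987.
Target odds = 0.8/0.2 = 4.
Need L⁶ ≥ 4 ÷ (13/987) = 3948/13.
2⁶ = 64 < 3948/13 ≤ 729 = 3⁶, so L = 3.

3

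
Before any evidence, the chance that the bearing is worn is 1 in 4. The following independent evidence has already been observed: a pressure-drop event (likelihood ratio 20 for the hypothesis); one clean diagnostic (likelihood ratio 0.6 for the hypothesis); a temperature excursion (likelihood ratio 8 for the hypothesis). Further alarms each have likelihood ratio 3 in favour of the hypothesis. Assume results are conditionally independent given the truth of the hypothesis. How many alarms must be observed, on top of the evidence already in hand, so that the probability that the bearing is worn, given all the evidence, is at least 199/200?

Prior odds = 0.25/0.75 = 1/3.
Combined Bayes factor of the evidence already in hand = 20 × 0.6 × 8 = 96.
Odds after that evidence = (1/3) × 96 = 32.
Target odds = 0.995/0.005 = 199.
Need 3ⁿ ≥ 199 ÷ 32 = 6.21875.
3¹ = 3 falls short of 6.21875 but 3² = 9 reaches it, so n = 2.

2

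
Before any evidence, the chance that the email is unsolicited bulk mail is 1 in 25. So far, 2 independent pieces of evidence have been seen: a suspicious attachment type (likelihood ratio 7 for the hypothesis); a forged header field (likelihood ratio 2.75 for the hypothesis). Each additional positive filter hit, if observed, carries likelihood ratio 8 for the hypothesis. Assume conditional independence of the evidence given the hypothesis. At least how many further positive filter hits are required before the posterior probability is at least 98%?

Prior odds = 0.04/0.96 = 1/24.
Combined Bayes factor of the evidence already in hand = 7 × 2.75 = 19.25.
Odds after that evidence = (1/24) × 19.25 = 77/96.
Target odds = 0.98/0.02 = 49.
Need 8ⁿ ≥ 49 ÷ (77/96) = 672/11.
8¹ = 8 falls short of 672/11 but 8² = 64 reaches it, so n = 2.

2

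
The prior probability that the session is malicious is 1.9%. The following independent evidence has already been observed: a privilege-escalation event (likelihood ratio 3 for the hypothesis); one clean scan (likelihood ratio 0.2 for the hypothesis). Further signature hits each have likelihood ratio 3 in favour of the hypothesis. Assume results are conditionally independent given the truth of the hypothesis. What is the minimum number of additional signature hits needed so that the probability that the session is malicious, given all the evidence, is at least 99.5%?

Prior odds = 0.019/0.981 = 19/981.
Combined Bayes factor of the evidence already in hand = 3 × 0.2 = 0.6.
Odds after that evidence = (19/981) × 0.6 = 19/1635.
Target odds = 0.995/0.005 = 199.
Need 3ⁿ ≥ 199 ÷ (19/1635) = 325365/19.
3⁸ = 6561 falls short of 325365/19 but 3⁹ = 19683 reaches it, so n = 9.

9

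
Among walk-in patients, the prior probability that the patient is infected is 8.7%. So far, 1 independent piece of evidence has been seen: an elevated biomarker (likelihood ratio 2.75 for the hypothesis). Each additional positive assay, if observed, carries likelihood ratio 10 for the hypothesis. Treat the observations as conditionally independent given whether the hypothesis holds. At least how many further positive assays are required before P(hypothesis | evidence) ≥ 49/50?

3

Prior odds = 0.087/0.913 = 87/913.
Bayes factor of the evidence already in hand = 2.75.
Odds after that evidence = (87/913) × 2.75 = 87/332.
Target odds = 0.98/0.02 = 49.
Need 10ⁿ ≥ 49 ÷ (87/332) = 16268/87.
10² = 100 falls short of 16268/87 but 10³ = 1000 reaches it, so n = 3.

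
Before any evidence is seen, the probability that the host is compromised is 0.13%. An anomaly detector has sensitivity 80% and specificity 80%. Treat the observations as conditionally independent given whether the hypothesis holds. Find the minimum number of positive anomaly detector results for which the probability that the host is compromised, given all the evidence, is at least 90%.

Prior odds = 0.0013/0.9987 = 13/9987.
False-positive rate = 1 − 0.8 = 0.2; likelihood ratio of a positive = 0.8/0.2 = 4.
Target odds: 0.9 ÷ 0.1 = 9.
Need (13/9987) × 4ⁿ ≥ 9, i.e. 4ⁿ ≥ 89883/13.
4⁶ = 4096 falls short of 89883/13 but 4⁷ = 16384 reaches it, so n = 7.

7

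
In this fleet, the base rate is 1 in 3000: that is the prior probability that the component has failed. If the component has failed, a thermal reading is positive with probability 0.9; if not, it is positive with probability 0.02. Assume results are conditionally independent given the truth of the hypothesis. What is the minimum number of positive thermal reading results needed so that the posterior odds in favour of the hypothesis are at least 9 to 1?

Prior odds: (1/3000) ÷ (2999/3000) = 1/2999.
Likelihood ratio of a positive = 0.9/0.02 = 45.
Target odds = 9.
Require 45ⁿ ≥ 9 ÷ (1/2999) = 26991.
45² = 2025 falls short of 26991 but 45³ = 91125 reaches it, so n = 3.

3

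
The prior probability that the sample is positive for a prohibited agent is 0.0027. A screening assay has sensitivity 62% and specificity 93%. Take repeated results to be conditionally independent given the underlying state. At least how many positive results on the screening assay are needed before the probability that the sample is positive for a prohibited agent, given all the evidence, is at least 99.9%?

6

Prior odds = 0.0027/0.9973 = 27/9973.
False-positive rate = 1 − 0.93 = 0.07; likelihood ratio of a positive = 0.62/0.07 = 62/7.
Target posterior odds = 0.999/0.001 = 999.
Need (27/9973) × (62/7)ⁿ ≥ 999, i.e. (62/7)ⁿ ≥ 369001.
(62/7)⁵ = 916132832/16807 falls short of 369001 but (62/7)⁶ ≈482794 reaches it, so n = 6.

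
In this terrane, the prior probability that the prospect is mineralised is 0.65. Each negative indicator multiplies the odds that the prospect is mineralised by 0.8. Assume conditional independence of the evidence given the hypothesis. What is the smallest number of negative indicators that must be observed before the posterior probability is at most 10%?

Prior odds = 0.65/0.35 = 13/7.
Likelihood ratio per negative indicator = 0.8.
Target odds: 0.1 ÷ 0.9 = 1/9.
Require 0.8ⁿ ≤ 1/9 ÷ (13/7) = 7/117.
0.8¹² = 16777216/244140625 is still above 7/117 but 0.8¹³ ≈0.0549756 is at or below it, so n = 13.

13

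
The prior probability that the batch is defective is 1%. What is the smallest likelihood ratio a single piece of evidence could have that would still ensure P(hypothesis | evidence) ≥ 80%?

Prior odds = 0.01/0.99 = 1/99.
Target odds = 0.8/0.2 = 4.
Required Bayes factor = 4 ÷ (1/99) = 396.

396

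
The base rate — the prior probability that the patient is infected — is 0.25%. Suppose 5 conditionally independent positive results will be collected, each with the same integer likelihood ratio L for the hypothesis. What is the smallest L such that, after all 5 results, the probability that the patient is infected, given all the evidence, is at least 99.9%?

14

Prior odds = 0.0025/0.9975 = 1/399.
Target odds = 0.999/0.001 = 999.
Need L⁵ ≥ 999 ÷ (1/399) = 398601.
13⁵ = 371293 < 398601 ≤ 537824 = 14⁵, so L = 14.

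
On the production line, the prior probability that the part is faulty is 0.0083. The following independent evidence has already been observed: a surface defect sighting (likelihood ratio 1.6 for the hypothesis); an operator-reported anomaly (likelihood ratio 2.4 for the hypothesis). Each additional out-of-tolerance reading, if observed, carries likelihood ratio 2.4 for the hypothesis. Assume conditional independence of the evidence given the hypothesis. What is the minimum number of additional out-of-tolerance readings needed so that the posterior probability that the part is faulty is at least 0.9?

Prior odds = 0.0083/0.9917 = 83/9917.
Combined Bayes factor of the evidence already in hand = 1.6 × 2.4 = 3.84.
Odds after that evidence = (83/9917) × 3.84 = 7968/247925.
Target odds = 0.9/0.1 = 9.
Need 2.4ⁿ ≥ 9 ÷ (7968/247925) = 743775/2656.
2.4⁶ = 2985984/15625 falls short of 743775/2656 but 2.4⁷ = 35831808/78125 reaches it, so n = 7.

7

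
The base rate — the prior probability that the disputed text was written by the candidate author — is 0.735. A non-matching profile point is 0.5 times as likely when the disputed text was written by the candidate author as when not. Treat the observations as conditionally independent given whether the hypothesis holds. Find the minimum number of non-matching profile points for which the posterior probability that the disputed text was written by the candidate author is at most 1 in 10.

5

Prior odds: 0.735 ÷ 0.265 = 147/53.
Likelihood ratio per non-matching profile point = 0.5.
Target posterior odds = 0.1/0.9 = 1/9.
Need (147/53) × 0.5ⁿ ≤ 1/9, i.e. 0.5ⁿ ≤ 53/1323.
0.5⁴ = 0.0625 is still above 53/1323 but 0.5⁵ = 0.03125 is at or below it, so n = 5.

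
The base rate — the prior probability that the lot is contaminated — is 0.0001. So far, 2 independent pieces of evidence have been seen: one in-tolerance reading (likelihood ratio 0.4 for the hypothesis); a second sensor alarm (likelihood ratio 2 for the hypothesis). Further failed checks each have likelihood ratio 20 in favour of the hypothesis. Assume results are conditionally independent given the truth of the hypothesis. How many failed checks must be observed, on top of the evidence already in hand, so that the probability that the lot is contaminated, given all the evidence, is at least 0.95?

Prior odds = 0.0001/0.9999 = 1/9999.
Combined Bayes factor of the evidence already in hand = 0.4 × 2 = 0.8.
Odds after that evidence = (1/9999) × 0.8 = 4/49995.
Target odds = 0.95/0.05 = 19.
Need 20ⁿ ≥ 19 ÷ (4/49995) = 237476.25.
20⁴ = 160000 falls short of 237476.25 but 20⁵ = 3200000 reaches it, so n = 5.

5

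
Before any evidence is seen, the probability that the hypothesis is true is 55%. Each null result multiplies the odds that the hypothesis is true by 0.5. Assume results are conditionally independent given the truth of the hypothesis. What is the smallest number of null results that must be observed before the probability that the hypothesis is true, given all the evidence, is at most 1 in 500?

Prior odds = 0.55/0.45 = 11/9.
Likelihood ratio per null result = 0.5.
Target odds: 0.002 ÷ 0.998 = 1/499.
Require 0.5ⁿ ≤ 1/499 ÷ (11/9) = 9/5489.
0.5⁹ = 0.001953125 is still above 9/5489 but 0.5¹⁰ = 1/1024 is at or below it, so n = 10.

10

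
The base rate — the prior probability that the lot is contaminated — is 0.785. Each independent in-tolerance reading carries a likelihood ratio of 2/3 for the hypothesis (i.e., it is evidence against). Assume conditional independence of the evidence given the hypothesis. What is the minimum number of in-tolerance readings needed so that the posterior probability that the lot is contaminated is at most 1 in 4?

Prior odds = 0.785/0.215 = 157/43.
Likelihood ratio per in-tolerance reading = 2/3.
Target posterior odds = 0.25/0.75 = 1/3.
Need (157/43) × (2/3)ⁿ ≤ 1/3, i.e. (2/3)ⁿ ≤ 43/471.
(2/3)⁵ = 32/243 is still above 43/471 but (2/3)⁶ = 64/729 is at or below it, so n = 6.

6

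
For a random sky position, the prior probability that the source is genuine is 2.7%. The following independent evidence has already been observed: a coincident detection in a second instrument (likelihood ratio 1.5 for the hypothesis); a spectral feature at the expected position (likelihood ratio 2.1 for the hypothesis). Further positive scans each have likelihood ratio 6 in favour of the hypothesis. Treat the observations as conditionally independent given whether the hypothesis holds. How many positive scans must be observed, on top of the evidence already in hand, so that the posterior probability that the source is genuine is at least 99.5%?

5

Prior odds = 0.027/0.973 = 27/973.
Combined Bayes factor of the evidence already in hand = 1.5 × 2.1 = 3.15.
Odds after that evidence = (27/973) × 3.15 = 243/2780.
Target odds = 0.995/0.005 = 199.
Need 6ⁿ ≥ 199 ÷ (243/2780) = 553220/243.
6⁴ = 1296 falls short of 553220/243 but 6⁵ = 7776 reaches it, so n = 5.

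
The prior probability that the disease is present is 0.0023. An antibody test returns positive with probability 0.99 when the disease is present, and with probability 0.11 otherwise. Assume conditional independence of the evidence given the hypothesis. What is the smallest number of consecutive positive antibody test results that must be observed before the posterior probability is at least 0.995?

6

Prior odds: 0.0023 ÷ 0.9977 = 23/9977.
Likelihood ratio of a positive result = 0.99/0.11 = 9.
Target odds: 0.995 ÷ 0.005 = 199.
Need (23/9977) × 9ⁿ ≥ 199, i.e. 9ⁿ ≥ 1985423/23.
9⁵ = 59049 falls short of 1985423/23 but 9⁶ = 531441 reaches it, so n = 6.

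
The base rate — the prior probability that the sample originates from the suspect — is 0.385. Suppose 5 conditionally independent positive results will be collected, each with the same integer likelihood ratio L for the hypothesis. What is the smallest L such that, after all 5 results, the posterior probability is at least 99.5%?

4

Prior odds = 0.385/0.615 = 77/123.
Target odds = 0.995/0.005 = 199.
Need L⁵ ≥ 199 ÷ (77/123) = 24477/77.
3⁵ = 243 < 24477/77 ≤ 1024 = 4⁵, so L = 4.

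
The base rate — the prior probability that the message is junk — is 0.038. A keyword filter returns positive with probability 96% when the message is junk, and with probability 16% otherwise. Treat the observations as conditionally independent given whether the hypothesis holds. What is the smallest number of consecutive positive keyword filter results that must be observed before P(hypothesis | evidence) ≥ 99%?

Prior odds: 0.038 ÷ 0.962 = 19/481.
Likelihood ratio of a positive result = 0.96/0.16 = 6.
Target posterior odds = 0.99/0.01 = 99.
Require 6ⁿ ≥ 99 ÷ (19/481) = 47619/19.
6⁴ = 1296 falls short of 47619/19 but 6⁵ = 7776 reaches it, so n = 5.

5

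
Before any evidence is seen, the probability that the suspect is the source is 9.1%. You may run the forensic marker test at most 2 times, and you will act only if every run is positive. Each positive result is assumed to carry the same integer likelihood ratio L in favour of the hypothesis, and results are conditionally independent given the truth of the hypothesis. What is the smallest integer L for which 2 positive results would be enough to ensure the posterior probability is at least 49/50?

23

Prior odds = 0.091/0.909 = 91/909.
Target odds = 0.98/0.02 = 49.
Need L² ≥ 49 ÷ (91/909) = 6363/13.
22² = 484 < 6363/13 ≤ 529 = 23², so L = 23.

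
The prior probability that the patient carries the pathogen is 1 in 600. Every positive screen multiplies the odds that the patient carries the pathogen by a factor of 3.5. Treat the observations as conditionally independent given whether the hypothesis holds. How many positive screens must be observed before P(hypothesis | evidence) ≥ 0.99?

9

Prior odds = (1/600)/(599/600) = 1/599.
Likelihood ratio per positive screen = 3.5.
Target posterior odds = 0.99/0.01 = 99.
Require 3.5ⁿ ≥ 99 ÷ (1/599) = 59301.
3.5⁸ = 5764801/256 falls short of 59301 but 3.5⁹ = 40353607/512 reaches it, so n = 9.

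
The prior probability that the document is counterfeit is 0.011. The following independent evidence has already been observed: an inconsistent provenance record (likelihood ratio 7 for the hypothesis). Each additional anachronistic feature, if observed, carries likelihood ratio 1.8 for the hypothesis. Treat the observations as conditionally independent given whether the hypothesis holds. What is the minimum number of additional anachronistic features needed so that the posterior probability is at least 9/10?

9

Prior odds = 0.011/0.989 = 11/989.
Bayes factor of the evidence already in hand = 7.
Odds after that evidence = (11/989) × 7 = 77/989.
Target odds = 0.9/0.1 = 9.
Need 1.8ⁿ ≥ 9 ÷ (77/989) = 8901/77.
1.8⁸ = 43046721/390625 falls short of 8901/77 but 1.8⁹ = 387420489/1953125 reaches it, so n = 9.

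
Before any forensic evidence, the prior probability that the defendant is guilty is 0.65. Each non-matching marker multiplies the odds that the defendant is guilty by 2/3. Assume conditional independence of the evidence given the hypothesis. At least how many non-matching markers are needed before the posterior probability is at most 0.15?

Prior odds: 0.65 ÷ 0.35 = 13/7.
Likelihood ratio per non-matching marker = 2/3.
Target odds: 0.15 ÷ 0.85 = 3/17.
Require (2/3)ⁿ ≤ 3/17 ÷ (13/7) = 21/221.
(2/3)⁵ = 32/243 is still above 21/221 but (2/3)⁶ = 64/729 is at or below it, so n = 6.

6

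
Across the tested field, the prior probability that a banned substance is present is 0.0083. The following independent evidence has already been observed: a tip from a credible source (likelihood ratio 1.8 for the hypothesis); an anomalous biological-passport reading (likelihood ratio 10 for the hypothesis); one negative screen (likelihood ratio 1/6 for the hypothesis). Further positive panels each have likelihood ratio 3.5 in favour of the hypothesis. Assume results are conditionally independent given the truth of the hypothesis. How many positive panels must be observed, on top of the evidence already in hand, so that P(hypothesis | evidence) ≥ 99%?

7

Prior odds = 0.0083/0.9917 = 83/9917.
Combined Bayes factor of the evidence already in hand = 1.8 × 10 × (1/6) = 3.
Odds after that evidence = (83/9917) × 3 = 249/9917.
Target odds = 0.99/0.01 = 99.
Need 3.5ⁿ ≥ 99 ÷ (249/9917) = 327261/83.
3.5⁶ = 1838.265625 falls short of 327261/83 but 3.5⁷ = 823543/128 reaches it, so n = 7.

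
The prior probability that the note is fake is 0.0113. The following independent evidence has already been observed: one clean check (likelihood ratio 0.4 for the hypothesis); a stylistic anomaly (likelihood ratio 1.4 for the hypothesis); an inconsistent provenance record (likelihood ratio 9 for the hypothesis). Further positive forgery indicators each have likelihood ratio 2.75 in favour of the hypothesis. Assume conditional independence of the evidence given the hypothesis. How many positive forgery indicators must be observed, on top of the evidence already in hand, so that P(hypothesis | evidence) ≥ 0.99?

Prior odds = 0.0113/0.9887 = 113/9887.
Combined Bayes factor of the evidence already in hand = 0.4 × 1.4 × 9 = 5.04.
Odds after that evidence = (113/9887) × 5.04 = 14238/247175.
Target odds = 0.99/0.01 = 99.
Need 2.75ⁿ ≥ 99 ÷ (14238/247175) = 2718925/1582.
2.75⁷ = 19487171/16384 falls short of 2718925/1582 but 2.75⁸ = 214358881/65536 reaches it, so n = 8.

8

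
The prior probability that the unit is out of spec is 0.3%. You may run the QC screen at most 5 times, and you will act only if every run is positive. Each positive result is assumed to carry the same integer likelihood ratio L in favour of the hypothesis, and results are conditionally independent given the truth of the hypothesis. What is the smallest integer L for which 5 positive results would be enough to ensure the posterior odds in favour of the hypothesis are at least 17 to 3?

5

Prior odds = 0.003/0.997 = 3/997.
Target odds = 17/3.
Need L⁵ ≥ 17/3 ÷ (3/997) = 16949/9.
4⁵ = 1024 < 16949/9 ≤ 3125 = 5⁵, so L = 5.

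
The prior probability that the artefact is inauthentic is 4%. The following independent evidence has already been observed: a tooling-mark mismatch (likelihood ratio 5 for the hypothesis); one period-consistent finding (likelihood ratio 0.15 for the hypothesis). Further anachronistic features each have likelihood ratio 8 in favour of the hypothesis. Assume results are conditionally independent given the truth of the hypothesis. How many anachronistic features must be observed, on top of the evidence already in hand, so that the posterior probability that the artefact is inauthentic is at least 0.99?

Prior odds = 0.04/0.96 = 1/24.
Combined Bayes factor of the evidence already in hand = 5 × 0.15 = 0.75.
Odds after that evidence = (1/24) × 0.75 = 0.03125.
Target odds = 0.99/0.01 = 99.
Need 8ⁿ ≥ 99 ÷ 0.03125 = 3168.
8³ = 512 falls short of 3168 but 8⁴ = 4096 reaches it, so n = 4.

4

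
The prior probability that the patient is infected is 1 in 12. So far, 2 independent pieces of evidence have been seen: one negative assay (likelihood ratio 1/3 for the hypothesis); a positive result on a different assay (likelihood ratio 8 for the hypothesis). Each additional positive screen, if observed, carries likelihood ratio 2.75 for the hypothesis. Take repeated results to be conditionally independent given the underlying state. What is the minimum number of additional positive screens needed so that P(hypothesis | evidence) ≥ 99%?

6

Prior odds = (1/12)/(11/12) = 1/11.
Combined Bayes factor of the evidence already in hand = (1/3) × 8 = 8/3.
Odds after that evidence = (1/11) × 8/3 = 8/33.
Target odds = 0.99/0.01 = 99.
Need 2.75ⁿ ≥ 99 ÷ (8/33) = 408.375.
2.75⁵ = 161051/1024 falls short of 408.375 but 2.75⁶ = 1771561/4096 reaches it, so n = 6.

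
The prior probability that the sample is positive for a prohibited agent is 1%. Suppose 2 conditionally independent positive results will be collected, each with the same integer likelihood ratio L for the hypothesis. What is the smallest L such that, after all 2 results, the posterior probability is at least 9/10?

30

Prior odds = 0.01/0.99 = 1/99.
Target odds = 0.9/0.1 = 9.
Need L² ≥ 9 ÷ (1/99) = 891.
29² = 841 < 891 ≤ 900 = 30², so L = 30.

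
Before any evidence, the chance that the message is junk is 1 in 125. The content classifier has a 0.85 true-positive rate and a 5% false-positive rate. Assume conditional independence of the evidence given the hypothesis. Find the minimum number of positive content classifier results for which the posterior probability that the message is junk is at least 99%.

Prior odds = 0.008/0.992 = 1/124.
Likelihood ratio of a positive result = 0.85/0.05 = 17.
Target odds: 0.99 ÷ 0.01 = 99.
Need (1/124) × 17ⁿ ≥ 99, i.e. 17ⁿ ≥ 12276.
17³ = 4913 falls short of 12276 but 17⁴ = 83521 reaches it, so n = 4.

4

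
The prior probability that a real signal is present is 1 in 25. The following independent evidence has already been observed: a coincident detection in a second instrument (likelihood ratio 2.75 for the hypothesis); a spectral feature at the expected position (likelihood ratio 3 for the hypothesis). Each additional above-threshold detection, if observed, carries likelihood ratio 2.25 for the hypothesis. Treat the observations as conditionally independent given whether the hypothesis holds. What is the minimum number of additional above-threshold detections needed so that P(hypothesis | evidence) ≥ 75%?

Prior odds = 0.04/0.96 = 1/24.
Combined Bayes factor of the evidence already in hand = 2.75 × 3 = 8.25.
Odds after that evidence = (1/24) × 8.25 = 0.34375.
Target odds = 0.75/0.25 = 3.
Need 2.25ⁿ ≥ 3 ÷ 0.34375 = 96/11.
2.25² = 5.0625 falls short of 96/11 but 2.25³ = 11.390625 reaches it, so n = 3.

3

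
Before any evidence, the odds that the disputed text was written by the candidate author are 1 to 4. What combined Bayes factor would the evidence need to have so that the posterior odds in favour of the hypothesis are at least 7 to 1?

28

Prior odds = 0.25.
Target odds = 7.
Required Bayes factor = 7 ÷ 0.25 = 28.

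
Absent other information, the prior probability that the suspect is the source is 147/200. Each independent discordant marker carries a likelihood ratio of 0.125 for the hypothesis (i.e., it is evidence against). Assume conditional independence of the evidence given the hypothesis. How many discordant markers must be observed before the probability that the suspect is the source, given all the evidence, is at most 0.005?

Prior odds: 0.735 ÷ 0.265 = 147/53.
Likelihood ratio per discordant marker = 0.125.
Target posterior odds = 0.005/0.995 = 1/199.
Require 0.125ⁿ ≤ 1/199 ÷ (147/53) = 53/29253.
0.125³ = 0.001953125 is still above 53/29253 but 0.125⁴ = 1/4096 is at or below it, so n = 4.

4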